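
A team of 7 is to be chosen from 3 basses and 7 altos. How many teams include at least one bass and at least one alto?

With no constraint there are C(10,7) = 120 possible selections.
Subtract selections that omit an entire group: no basses → C(7,7) = 1; no altos → C(3,7) = 0.
Both groups omitted at once is impossible, so 120 − 1 = 119.

119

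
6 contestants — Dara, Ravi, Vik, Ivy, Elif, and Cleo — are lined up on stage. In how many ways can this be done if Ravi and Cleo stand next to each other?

240

Place the 4 others and the Ravi-Cleo pair as 5 objects in a line; the pair has 2 internal arrangements.
That gives 2 × 5! = 2 × 120 = 240.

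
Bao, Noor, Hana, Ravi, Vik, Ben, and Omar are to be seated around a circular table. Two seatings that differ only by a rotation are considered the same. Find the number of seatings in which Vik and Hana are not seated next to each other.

All circular seatings of 7 people number (6)! = 720.
Those with Vik next to Hana: fuse the pair into one unit and seat 6 units around a circle — 2·(5)! = 240.
Subtracting, 720 − 240 = 480.

480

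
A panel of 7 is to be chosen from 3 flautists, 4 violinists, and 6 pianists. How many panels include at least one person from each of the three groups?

1559

Total 7-person selections from all 13: C(13,7) = 1716.
Selections missing a whole group: no flautists → C(10,7) = 120; no violinists → C(9,7) = 36; no pianists → C(7,7) = 1.
Add back selections omitting two groups (i.e. drawn from a single group): C(3,7) + C(4,7) + C(6,7) = 0.
By inclusion–exclusion: 1716 − 157 + 0 = 1559.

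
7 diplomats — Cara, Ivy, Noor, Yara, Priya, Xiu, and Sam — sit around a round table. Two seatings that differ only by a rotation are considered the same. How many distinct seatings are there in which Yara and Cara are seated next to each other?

Glue Yara and Cara into a block (2 internal orders). Seating 6 units around a circle gives (5)! arrangements.
So 2 × (5)! = 2 × 120 = 240.

240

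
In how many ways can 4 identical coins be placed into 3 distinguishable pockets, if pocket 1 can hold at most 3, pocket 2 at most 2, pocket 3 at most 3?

By stars and bars, unrestricted non-negative solutions to x_1+…+x_3 = 4 number C(4+2,2) = 15.
Subtract solutions that violate a single cap (substitute x_i' = x_i − (cap_i+1)): x_1 ≥ 4 gives C(2,2) = 1; x_2 ≥ 3 gives C(3,2) = 3; x_3 ≥ 4 gives C(2,2) = 1. Together 5.
No two caps can be exceeded simultaneously, so the pair terms are all 0.
By inclusion–exclusion the count is 15 − 5 + 0 = 10.

10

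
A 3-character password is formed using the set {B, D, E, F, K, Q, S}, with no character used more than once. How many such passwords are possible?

210

This is a permutation of 3 out of 7: P(7,3) = 7!/4!.
7 × 6 × 5 = 210.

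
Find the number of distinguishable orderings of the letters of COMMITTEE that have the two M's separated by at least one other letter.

35280

There are 9!/(2!·2!·2!) = 45360 arrangements of COMMITTEE in total.
Arrangements with the M's together: treat MM as one letter, giving (8)!/(2!·2!) = 10080.
Subtracting, 45360 − 10080 = 35280 arrangements keep the M's apart.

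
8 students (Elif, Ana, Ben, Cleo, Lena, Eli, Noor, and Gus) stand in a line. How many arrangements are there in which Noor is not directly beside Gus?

Of the 8! = 40320 arrangements, those with Noor and Gus adjacent number 2 × 7! = 10080 (treat the pair as a block with 2 internal orders).
So 40320 − 10080 = 30240 arrangements keep them apart.

30240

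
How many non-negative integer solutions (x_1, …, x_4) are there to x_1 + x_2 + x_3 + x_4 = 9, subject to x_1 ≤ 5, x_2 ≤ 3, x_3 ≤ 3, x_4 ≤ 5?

Ignoring the caps, the number of non-negative solutions to x_1+…+x_4 = 9 is C(12,3) = 220.
Subtract solutions that violate a single cap (substitute x_i' = x_i − (cap_i+1)): x_1 ≥ 6 gives C(6,3) = 20; x_2 ≥ 4 gives C(8,3) = 56; x_3 ≥ 4 gives C(8,3) = 56; x_4 ≥ 6 gives C(6,3) = 20. Together 152.
Add back pairs where two caps are both exceeded: 0 + 0 + 0 + 4 + 0 + 0 = 4.
By inclusion–exclusion the count is 220 − 152 + 4 = 72.

72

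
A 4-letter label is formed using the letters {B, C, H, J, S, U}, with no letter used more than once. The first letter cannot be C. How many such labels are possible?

The first letter has 6−1 = 5 choices (anything except C).
The remaining 3 letters are filled from the other 5 symbols without repetition: 5 × 4 × 3 = 60.
Total: 5 × 60 = 300.

300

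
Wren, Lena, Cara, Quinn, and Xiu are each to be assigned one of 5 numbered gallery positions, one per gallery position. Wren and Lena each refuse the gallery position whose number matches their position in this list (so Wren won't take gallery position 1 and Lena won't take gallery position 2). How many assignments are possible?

78

Let Aᵢ (for i ∈ {1, 2}) be the placements that put person i in their forbidden gallery position. Any j of these fix j positions, leaving (5−j)! ways to fill the rest, and there are C(2,j) ways to pick which j.
By inclusion–exclusion, the number of valid placements is Σ_{j=0}^{2} (−1)^j C(2,j)·(5−j)!.
Computing: 120 − 48 + 6 = 78.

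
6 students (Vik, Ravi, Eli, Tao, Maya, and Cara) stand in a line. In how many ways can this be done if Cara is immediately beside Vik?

Glue Cara and Vik into one block (2 internal orders), leaving 5 units to arrange in a row.
So the count is 2·(5)! = 240.

240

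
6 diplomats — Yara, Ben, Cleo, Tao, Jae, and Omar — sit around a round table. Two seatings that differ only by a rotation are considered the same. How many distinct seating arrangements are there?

120

Seat Yara anywhere (absorbing the rotational symmetry), then permute the other 5: (5)! = 120.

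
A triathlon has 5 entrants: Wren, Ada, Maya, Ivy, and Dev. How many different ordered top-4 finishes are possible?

120

There are 5 choices for 1st place, 4 for 2nd, and so on down to 2 for position 4.
That gives 5 × 4 × 3 × 2 = 120.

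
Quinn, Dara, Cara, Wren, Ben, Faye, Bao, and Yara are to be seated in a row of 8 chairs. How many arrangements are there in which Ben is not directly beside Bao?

Of the 8! = 40320 arrangements, those with Ben and Bao adjacent number 2 × 7! = 10080 (treat the pair as a block with 2 internal orders).
Complementary counting: 40320 − 10080 = 30240.

30240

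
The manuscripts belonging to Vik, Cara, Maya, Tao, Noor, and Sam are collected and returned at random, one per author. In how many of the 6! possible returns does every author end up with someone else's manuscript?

265

Let Aᵢ be the assignments in which author i gets their own manuscript. We want the size of the complement of A₁∪…∪A_6.
By inclusion–exclusion this is Σ_{j=0}^{6} (−1)^j C(6,j)·(6−j)!.
Computing: 720 − 720 + 360 − 120 + 30 − 6 + 1 = 265.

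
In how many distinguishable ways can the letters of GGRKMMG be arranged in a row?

GGRKMMG has 7 letters with G appearing 3 times and M appearing twice.
Dividing 7! = 5040 by 3!·2! = 12 for the repeated letters gives 420.

420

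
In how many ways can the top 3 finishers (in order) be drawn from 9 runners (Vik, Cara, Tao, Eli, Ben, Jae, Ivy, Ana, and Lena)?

There are 9 choices for 1st place, 8 for 2nd, and 7 for 3rd.
That gives 9 × 8 × 7 = 504.

504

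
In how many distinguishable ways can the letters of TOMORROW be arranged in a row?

3360

The 8 letters of TOMORROW have repeats: O appearing 3 times and R appearing twice.
So there are 8! / (3!·2!) = 3360 distinguishable arrangements.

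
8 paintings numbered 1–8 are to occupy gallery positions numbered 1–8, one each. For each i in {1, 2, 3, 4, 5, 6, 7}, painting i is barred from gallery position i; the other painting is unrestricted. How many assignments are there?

Let Aᵢ (for 1 ≤ i ≤ 7) be the placements that put painting i in its forbidden gallery position. Any j of these fix j positions, leaving (8−j)! ways to fill the rest, and there are C(7,j) ways to pick which j.
By inclusion–exclusion, the number of valid placements is Σ_{j=0}^{7} (−1)^j C(7,j)·(8−j)!.
Computing: 40320 − 35280 + 15120 − 4200 + 840 − 126 + 14 − 1 = 16687.

16687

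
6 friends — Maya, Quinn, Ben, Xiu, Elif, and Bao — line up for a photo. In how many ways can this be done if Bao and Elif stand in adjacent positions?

Place the 4 others and the Bao-Elif pair as 5 objects in a line; the pair has 2 internal arrangements.
That gives 2 × 5! = 2 × 120 = 240.

240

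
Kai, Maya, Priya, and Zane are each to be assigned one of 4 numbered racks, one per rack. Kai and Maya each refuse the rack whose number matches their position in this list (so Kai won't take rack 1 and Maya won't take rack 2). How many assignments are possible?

Let Aᵢ (for i ∈ {1, 2}) be the placements that put person i in their forbidden rack. Any j of these fix j positions, leaving (4−j)! ways to fill the rest, and there are C(2,j) ways to pick which j.
By inclusion–exclusion, the number of valid placements is Σ_{j=0}^{2} (−1)^j C(2,j)·(4−j)!.
Computing: 24 − 12 + 2 = 14.

14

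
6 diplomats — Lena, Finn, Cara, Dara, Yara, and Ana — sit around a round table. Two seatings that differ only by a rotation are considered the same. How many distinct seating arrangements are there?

Fix one person's seat to break rotational symmetry; the remaining 5 people can be arranged in (5)! = 120 ways.

120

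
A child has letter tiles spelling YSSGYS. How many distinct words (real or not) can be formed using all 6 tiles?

The 6 letters of YSSGYS have repeats: S appearing 3 times and Y appearing twice.
So there are 6! / (3!·2!) = 60 distinguishable arrangements.

60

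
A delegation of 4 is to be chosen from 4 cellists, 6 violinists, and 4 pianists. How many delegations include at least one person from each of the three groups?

528

Unrestricted: C(14,4) = 1001 ways to pick any 4 of the 14.
Subtract selections that omit an entire group: no cellists → C(10,4) = 210; no violinists → C(8,4) = 70; no pianists → C(10,4) = 210.
Add back selections omitting two groups (i.e. drawn from a single group): C(4,4) + C(6,4) + C(4,4) = 17.
By inclusion–exclusion: 1001 − 490 + 17 = 528.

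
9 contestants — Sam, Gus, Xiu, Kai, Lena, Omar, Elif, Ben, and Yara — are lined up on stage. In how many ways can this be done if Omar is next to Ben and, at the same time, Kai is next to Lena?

Treat {Omar,Ben} as one block (2 orders) and {Kai,Lena} as another (2 orders).
That leaves 7 units to arrange: 2 × 2 × 7! = 4 × 5040 = 20160.

20160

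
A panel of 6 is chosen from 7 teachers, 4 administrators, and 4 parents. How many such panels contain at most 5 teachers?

4998

Split by how many teachers are chosen (0 through 5).
Sum: C(7,0)·C(8,6) + C(7,1)·C(8,5) + C(7,2)·C(8,4) + C(7,3)·C(8,3) + C(7,4)·C(8,2) + C(7,5)·C(8,1) = 28 + 392 + 1470 + 1960 + 980 + 168 = 4998.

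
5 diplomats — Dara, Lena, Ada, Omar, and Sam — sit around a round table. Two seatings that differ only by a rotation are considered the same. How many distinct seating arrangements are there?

24

Fix one person's seat to break rotational symmetry; the remaining 4 people can be arranged in (4)! = 24 ways.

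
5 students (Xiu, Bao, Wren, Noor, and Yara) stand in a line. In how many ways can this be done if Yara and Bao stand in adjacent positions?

48

Place the 3 others and the Yara-Bao pair as 4 objects in a line; the pair has 2 internal arrangements.
That gives 2 × 4! = 2 × 24 = 48.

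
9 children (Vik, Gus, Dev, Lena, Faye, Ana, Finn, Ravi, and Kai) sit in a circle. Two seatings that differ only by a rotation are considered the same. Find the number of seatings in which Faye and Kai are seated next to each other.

Treat {Faye, Kai} as one unit (2 internal orders) and seat the resulting 8 units around the table: (7)! circular arrangements.
So 2 × (7)! = 2 × 5040 = 10080.

10080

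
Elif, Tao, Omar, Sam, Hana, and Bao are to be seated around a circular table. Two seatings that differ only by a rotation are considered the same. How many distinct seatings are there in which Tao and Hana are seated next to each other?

48

Glue Tao and Hana into a block (2 internal orders). Seating 5 units around a circle gives (4)! arrangements.
So 2 × (4)! = 2 × 24 = 48.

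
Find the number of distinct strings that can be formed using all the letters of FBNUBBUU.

The 8 letters of FBNUBBUU have repeats: B appearing 3 times and U appearing 3 times.
So there are 8! / (3!·3!) = 1120 distinguishable arrangements.

1120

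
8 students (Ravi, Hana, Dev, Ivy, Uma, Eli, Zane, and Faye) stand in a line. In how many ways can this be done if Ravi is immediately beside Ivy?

Place the 6 others and the Ravi-Ivy pair as 7 objects in a line; the pair has 2 internal arrangements.
So the count is 2·(7)! = 10080.

10080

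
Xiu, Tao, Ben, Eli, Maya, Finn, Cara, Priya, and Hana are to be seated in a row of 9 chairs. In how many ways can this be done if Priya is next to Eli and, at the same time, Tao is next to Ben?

20160

Treat {Priya,Eli} as one block (2 orders) and {Tao,Ben} as another (2 orders).
That leaves 7 units to arrange: 2 × 2 × 7! = 4 × 5040 = 20160.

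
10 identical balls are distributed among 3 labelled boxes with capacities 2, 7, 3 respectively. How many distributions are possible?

Without the upper bounds there are C(12,2) = 66 ways to split 10 among 3 boxes.
Subtract solutions that violate a single cap (substitute x_i' = x_i − (cap_i+1)): x_1 ≥ 3 gives C(9,2) = 36; x_2 ≥ 8 gives C(4,2) = 6; x_3 ≥ 4 gives C(8,2) = 28. Together 70.
Add back pairs where two caps are both exceeded: 0 + 10 + 0 = 10.
By inclusion–exclusion the count is 66 − 70 + 10 = 6.

6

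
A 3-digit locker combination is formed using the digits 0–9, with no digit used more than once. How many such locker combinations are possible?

720

Choose and order 3 of the 10 symbols: the first digit has 10 options, the next 9, then 8.
That product is 10 × 9 × 8 = 720.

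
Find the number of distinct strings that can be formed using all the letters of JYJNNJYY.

Letter multiplicities in JYJNNJYY: J×3, N×2, Y×3.
So there are 8! / (3!·3!·2!) = 560 distinguishable arrangements.

560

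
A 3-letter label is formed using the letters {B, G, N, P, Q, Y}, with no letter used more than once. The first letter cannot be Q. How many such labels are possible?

The first letter has 6−1 = 5 choices (anything except Q).
The remaining 2 letters are filled from the other 5 symbols without repetition: 5 × 4 = 20.
Total: 5 × 20 = 100.

100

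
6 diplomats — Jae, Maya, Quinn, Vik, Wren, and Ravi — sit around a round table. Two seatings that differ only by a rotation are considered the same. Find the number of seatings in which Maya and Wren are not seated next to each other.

Without the restriction there are (5)! = 120 seatings.
Seatings with Maya beside Wren: treat them as a block with 2 internal orders, giving 2 × (4)! = 48.
Subtracting, 120 − 48 = 72.

72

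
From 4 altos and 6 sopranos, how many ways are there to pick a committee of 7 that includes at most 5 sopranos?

Split by how many sopranos are chosen (0 through 5).
Sum: C(6,0)·C(4,7) + C(6,1)·C(4,6) + C(6,2)·C(4,5) + C(6,3)·C(4,4) + C(6,4)·C(4,3) + C(6,5)·C(4,2) = 0 + 0 + 0 + 20 + 60 + 36 = 116.

116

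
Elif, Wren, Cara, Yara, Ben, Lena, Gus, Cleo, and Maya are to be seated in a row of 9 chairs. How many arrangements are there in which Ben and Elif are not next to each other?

282240

Of the 9! = 362880 arrangements, those with Ben and Elif adjacent number 2 × 8! = 80640 (treat the pair as a block with 2 internal orders).
So 362880 − 80640 = 282240 arrangements keep them apart.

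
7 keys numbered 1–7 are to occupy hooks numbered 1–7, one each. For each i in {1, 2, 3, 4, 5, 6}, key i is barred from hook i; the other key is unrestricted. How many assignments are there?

2119

Let Aᵢ (for 1 ≤ i ≤ 6) be the placements that put key i in its forbidden hook. Any j of these fix j positions, leaving (7−j)! ways to fill the rest, and there are C(6,j) ways to pick which j.
By inclusion–exclusion, the number of valid placements is Σ_{j=0}^{6} (−1)^j C(6,j)·(7−j)!.
Computing: 5040 − 4320 + 1800 − 480 + 90 − 12 + 1 = 2119.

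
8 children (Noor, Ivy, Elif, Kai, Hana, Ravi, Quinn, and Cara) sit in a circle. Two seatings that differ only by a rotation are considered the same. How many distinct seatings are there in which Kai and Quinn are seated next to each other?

1440

Treat {Kai, Quinn} as one unit (2 internal orders) and seat the resulting 7 units around the table: (6)! circular arrangements.
So 2 × (6)! = 2 × 720 = 1440.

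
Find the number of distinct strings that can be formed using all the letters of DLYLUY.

180

DLYLUY has 6 letters with L appearing twice and Y appearing twice.
The number of distinct arrangements is 6!/(2!·2!) = 720/4 = 180.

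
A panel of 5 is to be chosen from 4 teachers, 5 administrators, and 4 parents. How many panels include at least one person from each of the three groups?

980

With no constraint there are C(13,5) = 1287 possible selections.
Selections missing a whole group: no teachers → C(9,5) = 126; no administrators → C(8,5) = 56; no parents → C(9,5) = 126.
Add back selections omitting two groups (i.e. drawn from a single group): C(4,5) + C(5,5) + C(4,5) = 1.
By inclusion–exclusion: 1287 − 308 + 1 = 980.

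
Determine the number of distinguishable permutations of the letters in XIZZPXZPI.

Letter multiplicities in XIZZPXZPI: I×2, P×2, X×2, Z×3.
Dividing 9! = 362880 by 3!·2!·2!·2! = 48 for the repeated letters gives 7560.

7560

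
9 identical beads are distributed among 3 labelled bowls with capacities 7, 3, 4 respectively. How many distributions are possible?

Without the upper bounds there are C(11,2) = 55 ways to split 9 among 3 bowls.
Subtract solutions that violate a single cap (substitute x_i' = x_i − (cap_i+1)): x_1 ≥ 8 gives C(3,2) = 3; x_2 ≥ 4 gives C(7,2) = 21; x_3 ≥ 5 gives C(6,2) = 15. Together 39.
Add back pairs where two caps are both exceeded: 0 + 0 + 1 = 1.
By inclusion–exclusion the count is 55 − 39 + 1 = 17.

17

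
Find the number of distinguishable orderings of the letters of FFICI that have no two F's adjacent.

18

There are 5!/(2!·2!) = 30 arrangements of FFICI in total.
If the two F's are adjacent, glue them into one block, leaving 4 items to arrange: (4)!/(2!) = 12 ways.
Subtracting, 30 − 12 = 18 arrangements keep the F's apart.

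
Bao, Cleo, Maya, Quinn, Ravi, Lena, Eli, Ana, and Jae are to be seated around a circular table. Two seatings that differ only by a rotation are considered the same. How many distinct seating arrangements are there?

Around a circle, 9 distinct people have 9!/9 = (8)! = 40320 rotationally distinct seatings.

40320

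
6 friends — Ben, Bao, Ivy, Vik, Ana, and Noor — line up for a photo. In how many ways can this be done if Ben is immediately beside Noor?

Treat {Ben, Noor} as a single unit. There are 5 units to order, and the pair itself can be ordered 2 ways.
That gives 2 × 5! = 2 × 120 = 240.

240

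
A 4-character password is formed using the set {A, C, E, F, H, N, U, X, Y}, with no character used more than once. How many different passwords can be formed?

3024

With no repetition, fill the 4 characters in order: 9 choices, then 8, down to 6.
That product is 9 × 8 × 7 × 6 = 3024.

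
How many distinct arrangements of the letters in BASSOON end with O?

With the last slot taken by O, it remains to arrange the other 6 letters (BASSON).
Those 6 letters have S appearing twice, giving (6)!/(2!) = 360.

360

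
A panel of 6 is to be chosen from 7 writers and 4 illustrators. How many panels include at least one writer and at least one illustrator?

455

Unrestricted: C(11,6) = 462 ways to pick any 6 of the 11.
Subtract selections that omit an entire group: no writers → C(4,6) = 0; no illustrators → C(7,6) = 7.
Both groups omitted at once is impossible, so 462 − 7 = 455.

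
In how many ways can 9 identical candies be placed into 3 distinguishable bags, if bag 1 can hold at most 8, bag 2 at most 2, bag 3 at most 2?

8

Ignoring the caps, the number of non-negative solutions to x_1+…+x_3 = 9 is C(11,2) = 55.
Subtract solutions that violate a single cap (substitute x_i' = x_i − (cap_i+1)): x_1 ≥ 9 gives C(2,2) = 1; x_2 ≥ 3 gives C(8,2) = 28; x_3 ≥ 3 gives C(8,2) = 28. Together 57.
Add back pairs where two caps are both exceeded: 0 + 0 + 10 = 10.
By inclusion–exclusion the count is 55 − 57 + 10 = 8.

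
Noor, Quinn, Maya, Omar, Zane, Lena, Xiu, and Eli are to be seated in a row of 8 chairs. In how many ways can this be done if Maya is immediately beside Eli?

Glue Maya and Eli into one block (2 internal orders), leaving 7 units to arrange in a row.
That gives 2 × 7! = 2 × 5040 = 10080.

10080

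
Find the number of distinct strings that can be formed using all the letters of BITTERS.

BITTERS has 7 letters with T appearing twice.
So there are 7! / (2!) = 2520 distinguishable arrangements.

2520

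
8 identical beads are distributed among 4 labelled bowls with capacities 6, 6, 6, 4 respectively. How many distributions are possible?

133

Ignoring the caps, the number of non-negative solutions to x_1+…+x_4 = 8 is C(11,3) = 165.
Subtract solutions that violate a single cap (substitute x_i' = x_i − (cap_i+1)): x_1 ≥ 7 gives C(4,3) = 4; x_2 ≥ 7 gives C(4,3) = 4; x_3 ≥ 7 gives C(4,3) = 4; x_4 ≥ 5 gives C(6,3) = 20. Together 32.
No two caps can be exceeded simultaneously, so the pair terms are all 0.
By inclusion–exclusion the count is 165 − 32 + 0 = 133.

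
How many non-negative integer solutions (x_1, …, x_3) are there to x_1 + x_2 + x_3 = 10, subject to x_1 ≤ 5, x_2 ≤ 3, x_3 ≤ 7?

Ignoring the caps, the number of non-negative solutions to x_1+…+x_3 = 10 is C(12,2) = 66.
Subtract solutions that violate a single cap (substitute x_i' = x_i − (cap_i+1)): x_1 ≥ 6 gives C(6,2) = 15; x_2 ≥ 4 gives C(8,2) = 28; x_3 ≥ 8 gives C(4,2) = 6. Together 49.
Add back pairs where two caps are both exceeded: 1 + 0 + 0 = 1.
By inclusion–exclusion the count is 66 − 49 + 1 = 18.

18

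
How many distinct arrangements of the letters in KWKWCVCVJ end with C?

Fix C in the last position and arrange the remaining 8 letters.
Those 8 letters have K appearing twice, V appearing twice, and W appearing twice, giving (8)!/(2!·2!·2!) = 5040.

5040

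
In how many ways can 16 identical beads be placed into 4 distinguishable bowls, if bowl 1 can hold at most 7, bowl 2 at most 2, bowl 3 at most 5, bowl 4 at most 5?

By stars and bars, unrestricted non-negative solutions to x_1+…+x_4 = 16 number C(16+3,3) = 969.
Subtract solutions that violate a single cap (substitute x_i' = x_i − (cap_i+1)): x_1 ≥ 8 gives C(11,3) = 165; x_2 ≥ 3 gives C(16,3) = 560; x_3 ≥ 6 gives C(13,3) = 286; x_4 ≥ 6 gives C(13,3) = 286. Together 1297.
Add back pairs where two caps are both exceeded: 56 + 10 + 10 + 120 + 120 + 35 = 351.
Subtract triples: 0 + 0 + 0 + 4 = 4.
By inclusion–exclusion the count is 969 − 1297 + 351 − 4 = 19.

19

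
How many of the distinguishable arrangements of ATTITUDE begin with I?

840

With the first slot taken by I, it remains to arrange the other 7 letters (ATTTUDE).
Those 7 letters have T appearing 3 times, giving (7)!/(3!) = 840.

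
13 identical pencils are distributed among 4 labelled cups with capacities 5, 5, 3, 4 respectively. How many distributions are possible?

34

Without the upper bounds there are C(16,3) = 560 ways to split 13 among 4 cups.
Subtract solutions that violate a single cap (substitute x_i' = x_i − (cap_i+1)): x_1 ≥ 6 gives C(10,3) = 120; x_2 ≥ 6 gives C(10,3) = 120; x_3 ≥ 4 gives C(12,3) = 220; x_4 ≥ 5 gives C(11,3) = 165. Together 625.
Add back pairs where two caps are both exceeded: 4 + 20 + 10 + 20 + 10 + 35 = 99.
By inclusion–exclusion the count is 560 − 625 + 99 = 34.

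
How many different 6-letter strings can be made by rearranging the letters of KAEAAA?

KAEAAA has 6 letters with A appearing 4 times.
Dividing 6! = 720 by 4! = 24 for the repeated letters gives 30.

30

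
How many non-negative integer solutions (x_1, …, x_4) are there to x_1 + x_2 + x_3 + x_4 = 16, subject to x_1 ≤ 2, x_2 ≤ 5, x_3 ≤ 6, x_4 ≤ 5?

10

By stars and bars, unrestricted non-negative solutions to x_1+…+x_4 = 16 number C(16+3,3) = 969.
Subtract solutions that violate a single cap (substitute x_i' = x_i − (cap_i+1)): x_1 ≥ 3 gives C(16,3) = 560; x_2 ≥ 6 gives C(13,3) = 286; x_3 ≥ 7 gives C(12,3) = 220; x_4 ≥ 6 gives C(13,3) = 286. Together 1352.
Add back pairs where two caps are both exceeded: 120 + 84 + 120 + 20 + 35 + 20 = 399.
Subtract triples: 1 + 4 + 1 + 0 = 6.
By inclusion–exclusion the count is 969 − 1352 + 399 − 6 = 10.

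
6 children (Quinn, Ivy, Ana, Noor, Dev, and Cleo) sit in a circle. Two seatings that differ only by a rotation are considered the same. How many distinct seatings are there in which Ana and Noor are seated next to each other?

Treat {Ana, Noor} as one unit (2 internal orders) and seat the resulting 5 units around the table: (4)! circular arrangements.
So 2 × (4)! = 2 × 24 = 48.

48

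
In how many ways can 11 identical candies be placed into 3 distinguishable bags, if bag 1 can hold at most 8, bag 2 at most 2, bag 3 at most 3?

6

By stars and bars, unrestricted non-negative solutions to x_1+…+x_3 = 11 number C(11+2,2) = 78.
Subtract solutions that violate a single cap (substitute x_i' = x_i − (cap_i+1)): x_1 ≥ 9 gives C(4,2) = 6; x_2 ≥ 3 gives C(10,2) = 45; x_3 ≥ 4 gives C(9,2) = 36. Together 87.
Add back pairs where two caps are both exceeded: 0 + 0 + 15 = 15.
By inclusion–exclusion the count is 78 − 87 + 15 = 6.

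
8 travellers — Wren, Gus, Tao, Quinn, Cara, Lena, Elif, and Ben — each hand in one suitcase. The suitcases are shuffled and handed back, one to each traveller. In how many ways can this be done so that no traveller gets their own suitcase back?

This is the derangement count D_8: permutations of 8 items with no fixed point.
By inclusion–exclusion this is Σ_{j=0}^{8} (−1)^j C(8,j)·(8−j)!.
Computing: 40320 − 40320 + 20160 − 6720 + 1680 − 336 + 56 − 8 + 1 = 14833.

14833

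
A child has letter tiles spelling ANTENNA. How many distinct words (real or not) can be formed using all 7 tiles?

420

The 7 letters of ANTENNA have repeats: A appearing twice and N appearing 3 times.
So there are 7! / (3!·2!) = 420 distinguishable arrangements.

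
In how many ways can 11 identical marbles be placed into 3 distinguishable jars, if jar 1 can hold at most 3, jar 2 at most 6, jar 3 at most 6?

14

By stars and bars, unrestricted non-negative solutions to x_1+…+x_3 = 11 number C(11+2,2) = 78.
Subtract solutions that violate a single cap (substitute x_i' = x_i − (cap_i+1)): x_1 ≥ 4 gives C(9,2) = 36; x_2 ≥ 7 gives C(6,2) = 15; x_3 ≥ 7 gives C(6,2) = 15. Together 66.
Add back pairs where two caps are both exceeded: 1 + 1 + 0 = 2.
By inclusion–exclusion the count is 78 − 66 + 2 = 14.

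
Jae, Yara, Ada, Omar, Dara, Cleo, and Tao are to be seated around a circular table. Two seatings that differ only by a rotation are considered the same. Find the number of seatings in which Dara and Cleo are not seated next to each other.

All circular seatings of 7 people number (6)! = 720.
Seatings with Dara beside Cleo: treat them as a block with 2 internal orders, giving 2 × (5)! = 240.
Subtracting, 720 − 240 = 480.

480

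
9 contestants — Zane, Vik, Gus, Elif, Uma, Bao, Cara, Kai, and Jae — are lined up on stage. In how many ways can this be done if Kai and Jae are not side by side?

Of the 9! = 362880 arrangements, those with Kai and Jae adjacent number 2 × 8! = 80640 (treat the pair as a block with 2 internal orders).
Complementary counting: 362880 − 80640 = 282240.

282240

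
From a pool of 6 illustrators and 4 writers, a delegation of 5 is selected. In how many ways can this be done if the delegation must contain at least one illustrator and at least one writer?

246

Total 5-person selections from all 10: C(10,5) = 252.
Selections missing a whole group: no illustrators → C(4,5) = 0; no writers → C(6,5) = 6.
Both groups omitted at once is impossible, so 252 − 6 = 246.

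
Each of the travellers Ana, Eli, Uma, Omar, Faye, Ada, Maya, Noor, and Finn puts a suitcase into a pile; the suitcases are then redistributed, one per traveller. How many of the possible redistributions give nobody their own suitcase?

133496

Let Aᵢ be the assignments in which traveller i gets their own suitcase. We want the size of the complement of A₁∪…∪A_9.
By inclusion–exclusion this is Σ_{j=0}^{9} (−1)^j C(9,j)·(9−j)!.
Computing: 362880 − 362880 + 181440 − 60480 + 15120 − 3024 + 504 − 72 + 9 − 1 = 133496.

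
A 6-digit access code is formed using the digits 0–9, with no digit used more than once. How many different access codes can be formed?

151200

With no repetition, fill the 6 digits in order: 10 choices, then 9, down to 5.
10 × 9 × 8 × 7 × 6 × 5 = 151200.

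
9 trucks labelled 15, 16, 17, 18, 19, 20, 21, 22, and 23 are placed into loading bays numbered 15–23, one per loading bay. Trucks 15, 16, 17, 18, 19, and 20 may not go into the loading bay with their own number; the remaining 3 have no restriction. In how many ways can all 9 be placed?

183822

Let Aᵢ (for 15 ≤ i ≤ 20) be the placements that put truck i in its forbidden loading bay. Any j of these fix j positions, leaving (9−j)! ways to fill the rest, and there are C(6,j) ways to pick which j.
By inclusion–exclusion, the number of valid placements is Σ_{j=0}^{6} (−1)^j C(6,j)·(9−j)!.
Computing: 362880 − 241920 + 75600 − 14400 + 1800 − 144 + 6 = 183822.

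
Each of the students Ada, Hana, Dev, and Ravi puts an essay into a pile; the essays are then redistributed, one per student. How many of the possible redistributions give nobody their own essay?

Let Aᵢ be the assignments in which student i gets their own essay. We want the size of the complement of A₁∪…∪A_4.
By inclusion–exclusion this is Σ_{j=0}^{4} (−1)^j C(4,j)·(4−j)!.
Computing: 24 − 24 + 12 − 4 + 1 = 9.

9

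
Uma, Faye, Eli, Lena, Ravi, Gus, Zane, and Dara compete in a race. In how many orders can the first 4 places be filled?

1680

There are 8 choices for 1st place, 7 for 2nd, and so on down to 5 for position 4.
That gives 8 × 7 × 6 × 5 = 1680.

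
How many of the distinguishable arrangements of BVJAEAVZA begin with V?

6720

Fix V in the first position and arrange the remaining 8 letters.
Those 8 letters have A appearing 3 times, giving (8)!/(3!) = 6720.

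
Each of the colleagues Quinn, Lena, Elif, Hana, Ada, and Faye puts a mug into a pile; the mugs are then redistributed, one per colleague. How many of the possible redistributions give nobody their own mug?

265

Count assignments avoiding every fixed point. For any j of the 6 colleagues fixed to their own mug, the other 6−j can be arranged in (6−j)! ways.
By inclusion–exclusion this is Σ_{j=0}^{6} (−1)^j C(6,j)·(6−j)!.
Computing: 720 − 720 + 360 − 120 + 30 − 6 + 1 = 265.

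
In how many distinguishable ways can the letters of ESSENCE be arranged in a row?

420

The 7 letters of ESSENCE have repeats: E appearing 3 times and S appearing twice.
So there are 7! / (3!·2!) = 420 distinguishable arrangements.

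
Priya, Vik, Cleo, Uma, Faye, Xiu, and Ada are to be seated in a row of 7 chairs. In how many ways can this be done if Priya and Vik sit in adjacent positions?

1440

Glue Priya and Vik into one block (2 internal orders), leaving 6 units to arrange in a row.
So the count is 2·(6)! = 1440.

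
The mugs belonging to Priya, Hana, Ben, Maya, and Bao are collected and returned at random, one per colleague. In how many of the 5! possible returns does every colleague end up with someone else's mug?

Let Aᵢ be the assignments in which colleague i gets their own mug. We want the size of the complement of A₁∪…∪A_5.
By inclusion–exclusion this is Σ_{j=0}^{5} (−1)^j C(5,j)·(5−j)!.
Computing: 120 − 120 + 60 − 20 + 5 − 1 = 44.

44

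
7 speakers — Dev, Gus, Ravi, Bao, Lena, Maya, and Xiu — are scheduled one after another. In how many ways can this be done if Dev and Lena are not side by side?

Of the 7! = 5040 arrangements, those with Dev and Lena adjacent number 2 × 6! = 1440 (treat the pair as a block with 2 internal orders).
So 5040 − 1440 = 3600 arrangements keep them apart.

3600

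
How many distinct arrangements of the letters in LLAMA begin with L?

12

Fix L in the first position and arrange the remaining 4 letters.
Those 4 letters have A appearing twice, giving (4)!/(2!) = 12.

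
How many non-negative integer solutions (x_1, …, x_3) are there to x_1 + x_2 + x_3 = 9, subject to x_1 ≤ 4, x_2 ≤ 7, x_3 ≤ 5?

Ignoring the caps, the number of non-negative solutions to x_1+…+x_3 = 9 is C(11,2) = 55.
Subtract solutions that violate a single cap (substitute x_i' = x_i − (cap_i+1)): x_1 ≥ 5 gives C(6,2) = 15; x_2 ≥ 8 gives C(3,2) = 3; x_3 ≥ 6 gives C(5,2) = 10. Together 28.
No two caps can be exceeded simultaneously, so the pair terms are all 0.
By inclusion–exclusion the count is 55 − 28 + 0 = 27.

27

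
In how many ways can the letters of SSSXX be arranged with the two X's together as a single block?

4

Treat the 2 copies of X as a single block. The multiset to arrange is then {XX, S, S, S}, 4 items in all.
That gives (4)!/(3!) = 4 arrangements.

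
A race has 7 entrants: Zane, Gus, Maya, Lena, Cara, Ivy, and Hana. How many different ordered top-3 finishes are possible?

210

This is an ordered selection of 3 from 7: P(7,3).
That gives 7 × 6 × 5 = 210.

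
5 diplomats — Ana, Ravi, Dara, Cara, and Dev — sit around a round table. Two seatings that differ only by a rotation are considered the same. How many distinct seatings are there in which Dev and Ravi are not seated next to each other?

12

Without the restriction there are (4)! = 24 seatings.
Those with Dev next to Ravi: fuse the pair into one unit and seat 4 units around a circle — 2·(3)! = 12.
Subtracting, 24 − 12 = 12.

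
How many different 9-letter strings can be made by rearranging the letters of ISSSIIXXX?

1680

The 9 letters of ISSSIIXXX have repeats: I appearing 3 times, S appearing 3 times, and X appearing 3 times.
So there are 9! / (3!·3!·3!) = 1680 distinguishable arrangements.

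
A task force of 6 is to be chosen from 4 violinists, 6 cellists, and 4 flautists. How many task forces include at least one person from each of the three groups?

2556

Unrestricted: C(14,6) = 3003 ways to pick any 6 of the 14.
Selections missing a whole group: no violinists → C(10,6) = 210; no cellists → C(8,6) = 28; no flautists → C(10,6) = 210.
Add back selections omitting two groups (i.e. drawn from a single group): C(4,6) + C(6,6) + C(4,6) = 1.
By inclusion–exclusion: 3003 − 448 + 1 = 2556.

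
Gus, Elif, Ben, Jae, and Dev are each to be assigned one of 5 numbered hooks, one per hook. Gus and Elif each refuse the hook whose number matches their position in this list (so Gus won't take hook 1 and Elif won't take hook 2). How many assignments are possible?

Let Aᵢ (for i ∈ {1, 2}) be the placements that put person i in their forbidden hook. Any j of these fix j positions, leaving (5−j)! ways to fill the rest, and there are C(2,j) ways to pick which j.
By inclusion–exclusion, the number of valid placements is Σ_{j=0}^{2} (−1)^j C(2,j)·(5−j)!.
Computing: 120 − 48 + 6 = 78.

78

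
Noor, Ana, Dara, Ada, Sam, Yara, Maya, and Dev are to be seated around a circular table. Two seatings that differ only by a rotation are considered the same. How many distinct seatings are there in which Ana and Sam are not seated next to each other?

Without the restriction there are (7)! = 5040 seatings.
Those with Ana next to Sam: fuse the pair into one unit and seat 7 units around a circle — 2·(6)! = 1440.
Subtracting, 5040 − 1440 = 3600.

3600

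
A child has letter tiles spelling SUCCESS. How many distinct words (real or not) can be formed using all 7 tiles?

Letter multiplicities in SUCCESS: C×2, E×1, S×3, U×1.
So there are 7! / (3!·2!) = 420 distinguishable arrangements.

420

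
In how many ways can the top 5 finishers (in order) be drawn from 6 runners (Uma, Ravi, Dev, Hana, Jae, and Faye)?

This is an ordered selection of 5 from 6: P(6,5).
That gives 6 × 5 × 4 × 3 × 2 = 720.

720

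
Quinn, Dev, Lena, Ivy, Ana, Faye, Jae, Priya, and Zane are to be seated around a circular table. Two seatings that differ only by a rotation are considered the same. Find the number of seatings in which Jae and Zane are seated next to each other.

Glue Jae and Zane into a block (2 internal orders). Seating 8 units around a circle gives (7)! arrangements.
So 2 × (7)! = 2 × 5040 = 10080.

10080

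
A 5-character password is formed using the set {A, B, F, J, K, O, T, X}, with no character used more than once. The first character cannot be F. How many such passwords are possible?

5880

The first character has 8−1 = 7 choices (anything except F).
The remaining 4 characters are filled from the other 7 symbols without repetition: 7 × 6 × 5 × 4 = 840.
Total: 7 × 840 = 5880.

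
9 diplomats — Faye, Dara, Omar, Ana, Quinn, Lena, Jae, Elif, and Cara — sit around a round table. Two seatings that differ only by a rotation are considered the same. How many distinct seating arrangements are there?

Fix one person's seat to break rotational symmetry; the remaining 8 people can be arranged in (8)! = 40320 ways.

40320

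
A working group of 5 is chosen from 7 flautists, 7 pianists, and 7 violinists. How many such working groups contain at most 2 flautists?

16653

Split by how many flautists are chosen (0 through 2).
Sum: C(7,0)·C(14,5) + C(7,1)·C(14,4) + C(7,2)·C(14,3) = 2002 + 7007 + 7644 = 16653.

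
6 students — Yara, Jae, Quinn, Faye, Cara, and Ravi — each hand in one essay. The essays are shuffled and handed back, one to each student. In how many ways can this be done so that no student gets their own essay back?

This is the derangement count D_6: permutations of 6 items with no fixed point.
By inclusion–exclusion this is Σ_{j=0}^{6} (−1)^j C(6,j)·(6−j)!.
Computing: 720 − 720 + 360 − 120 + 30 − 6 + 1 = 265.

265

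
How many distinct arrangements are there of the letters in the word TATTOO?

60

TATTOO has 6 letters with O appearing twice and T appearing 3 times.
So there are 6! / (3!·2!) = 60 distinguishable arrangements.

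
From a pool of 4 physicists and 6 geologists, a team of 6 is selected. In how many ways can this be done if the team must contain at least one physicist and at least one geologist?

209

With no constraint there are C(10,6) = 210 possible selections.
Selections missing a whole group: no physicists → C(6,6) = 1; no geologists → C(4,6) = 0.
Both groups omitted at once is impossible, so 210 − 1 = 209.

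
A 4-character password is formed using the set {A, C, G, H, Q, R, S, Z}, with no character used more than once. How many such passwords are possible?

Choose and order 4 of the 8 symbols: the first character has 8 options, the next 7, then 6, 5.
That product is 8 × 7 × 6 × 5 = 1680.

1680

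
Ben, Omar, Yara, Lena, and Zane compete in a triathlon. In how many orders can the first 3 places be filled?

This is an ordered selection of 3 from 5: P(5,3).
That gives 5 × 4 × 3 = 60.

60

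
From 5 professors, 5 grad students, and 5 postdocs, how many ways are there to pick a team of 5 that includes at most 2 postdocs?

Split by how many postdocs are chosen (0 through 2).
Sum: C(5,0)·C(10,5) + C(5,1)·C(10,4) + C(5,2)·C(10,3) = 252 + 1050 + 1200 = 2502.

2502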